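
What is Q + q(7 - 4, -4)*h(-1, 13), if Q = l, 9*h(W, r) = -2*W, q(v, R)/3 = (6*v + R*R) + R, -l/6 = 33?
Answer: -178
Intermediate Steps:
l = -198 (l = -6*33 = -198)
q(v, R) = 3*R + 3*R² + 18*v (q(v, R) = 3*((6*v + R*R) + R) = 3*((6*v + R²) + R) = 3*((R² + 6*v) + R) = 3*(R + R² + 6*v) = 3*R + 3*R² + 18*v)
h(W, r) = -2*W/9 (h(W, r) = (-2*W)/9 = -2*W/9)
Q = -198
Q + q(7 - 4, -4)*h(-1, 13) = -198 + (3*(-4) + 3*(-4)² + 18*(7 - 4))*(-2/9*(-1)) = -198 + (-12 + 3*16 + 18*3)*(2/9) = -198 + (-12 + 48 + 54)*(2/9) = -198 + 90*(2/9) = -198 + 20 = -178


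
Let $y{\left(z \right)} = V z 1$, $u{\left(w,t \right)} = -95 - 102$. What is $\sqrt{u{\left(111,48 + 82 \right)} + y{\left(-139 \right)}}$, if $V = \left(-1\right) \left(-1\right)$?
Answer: $4 i \sqrt{21} \approx 18.33 i$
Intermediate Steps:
$V = 1$
$u{\left(w,t \right)} = -197$ ($u{\left(w,t \right)} = -95 - 102 = -197$)
$y{\left(z \right)} = z$ ($y{\left(z \right)} = 1 z 1 = z 1 = z$)
$\sqrt{u{\left(111,48 + 82 \right)} + y{\left(-139 \right)}} = \sqrt{-197 - 139} = \sqrt{-336} = 4 i \sqrt{21}$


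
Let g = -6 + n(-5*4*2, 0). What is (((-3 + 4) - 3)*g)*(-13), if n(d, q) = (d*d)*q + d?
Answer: -1196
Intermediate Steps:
n(d, q) = d + q*d² (n(d, q) = d²*q + d = q*d² + d = d + q*d²)
g = -46 (g = -6 + (-5*4*2)*(1 + (-5*4*2)*0) = -6 + (-20*2)*(1 - 20*2*0) = -6 - 40*(1 - 40*0) = -6 - 40*(1 + 0) = -6 - 40*1 = -6 - 40 = -46)
(((-3 + 4) - 3)*g)*(-13) = (((-3 + 4) - 3)*(-46))*(-13) = ((1 - 3)*(-46))*(-13) = -2*(-46)*(-13) = 92*(-13) = -1196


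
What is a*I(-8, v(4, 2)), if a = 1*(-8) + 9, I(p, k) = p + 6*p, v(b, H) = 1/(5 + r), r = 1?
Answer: -56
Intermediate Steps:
v(b, H) = ⅙ (v(b, H) = 1/(5 + 1) = 1/6 = ⅙)
I(p, k) = 7*p
a = 1 (a = -8 + 9 = 1)
a*I(-8, v(4, 2)) = 1*(7*(-8)) = 1*(-56) = -56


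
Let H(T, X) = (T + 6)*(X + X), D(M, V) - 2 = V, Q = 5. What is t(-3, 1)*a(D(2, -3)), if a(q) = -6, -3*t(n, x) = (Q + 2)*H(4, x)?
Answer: 280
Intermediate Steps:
D(M, V) = 2 + V
H(T, X) = 2*X*(6 + T) (H(T, X) = (6 + T)*(2*X) = 2*X*(6 + T))
t(n, x) = -140*x/3 (t(n, x) = -(5 + 2)*2*x*(6 + 4)/3 = -7*2*x*10/3 = -7*20*x/3 = -140*x/3)
t(-3, 1)*a(D(2, -3)) = -140/3*1*(-6) = -140/3*(-6) = 280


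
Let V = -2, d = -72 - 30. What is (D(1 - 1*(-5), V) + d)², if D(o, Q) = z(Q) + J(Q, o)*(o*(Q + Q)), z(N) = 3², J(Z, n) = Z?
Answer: 2025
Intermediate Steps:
d = -102
z(N) = 9
D(o, Q) = 9 + 2*o*Q² (D(o, Q) = 9 + Q*(o*(Q + Q)) = 9 + Q*(o*(2*Q)) = 9 + Q*(2*Q*o) = 9 + 2*o*Q²)
(D(1 - 1*(-5), V) + d)² = ((9 + 2*(1 - 1*(-5))*(-2)²) - 102)² = ((9 + 2*(1 + 5)*4) - 102)² = ((9 + 2*6*4) - 102)² = ((9 + 48) - 102)² = (57 - 102)² = (-45)² = 2025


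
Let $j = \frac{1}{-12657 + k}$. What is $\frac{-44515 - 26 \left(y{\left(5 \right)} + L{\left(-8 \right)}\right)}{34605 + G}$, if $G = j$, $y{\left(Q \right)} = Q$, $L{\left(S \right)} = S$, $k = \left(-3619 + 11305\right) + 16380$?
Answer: $- \frac{506981733}{394808446} \approx -1.2841$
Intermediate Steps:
$k = 24066$ ($k = 7686 + 16380 = 24066$)
$j = \frac{1}{11409}$ ($j = \frac{1}{-12657 + 24066} = \frac{1}{11409} \approx 8.765 \cdot 10^{-5}$)
$G = \frac{1}{11409} \approx 8.765 \cdot 10^{-5}$
$\frac{-44515 - 26 \left(y{\left(5 \right)} + L{\left(-8 \right)}\right)}{34605 + G} = \frac{-44515 - 26 \left(5 - 8\right)}{34605 + \frac{1}{11409}} = \frac{-44515 - -78}{\frac{394808446}{11409}} = \left(-44515 + 78\right) \frac{11409}{394808446} = \left(-44437\right) \frac{11409}{394808446} = - \frac{506981733}{394808446}$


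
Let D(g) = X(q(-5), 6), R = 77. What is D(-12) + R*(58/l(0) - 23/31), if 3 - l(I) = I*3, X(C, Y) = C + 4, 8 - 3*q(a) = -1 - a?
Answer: 44543/31 ≈ 1436.9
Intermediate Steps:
q(a) = 3 + a/3 (q(a) = 8/3 - (-1 - a)/3 = 8/3 + (1/3 + a/3) = 3 + a/3)
X(C, Y) = 4 + C
l(I) = 3 - 3*I (l(I) = 3 - I*3 = 3 - 3*I)
D(g) = 16/3 (D(g) = 4 + (3 + (1/3)*(-5)) = 4 + (3 - 5/3) = 4 + 4/3 = 16/3)
D(-12) + R*(58/l(0) - 23/31) = 16/3 + 77*(58/(3 - 3*0) - 23/31) = 16/3 + 77*(58/(3 + 0) - 23*1/31) = 16/3 + 77*(58/3 - 23/31) = 16/3 + 77*(1729/93) = 16/3 + 133133/93 = 44543/31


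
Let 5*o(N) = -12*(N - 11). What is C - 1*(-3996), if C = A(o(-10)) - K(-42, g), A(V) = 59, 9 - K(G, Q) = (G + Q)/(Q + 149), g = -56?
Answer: 376180/93 ≈ 4044.9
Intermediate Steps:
o(N) = 132/5 - 12*N/5 (o(N) = (-12*(N - 11))/5 = (-12*(-11 + N))/5 = (132 - 12*N)/5 = 132/5 - 12*N/5)
K(G, Q) = 9 - (G + Q)/(149 + Q) (K(G, Q) = 9 - (G + Q)/(Q + 149) = 9 - (G + Q)/(149 + Q))
C = 4552/93 (C = 59 - (1341 - 1*(-42) + 8*(-56))/(149 - 56) = 59 - (1341 + 42 - 448)/93 = 59 - 935/93 = 4552/93 ≈ 48.946)
C - 1*(-3996) = 4552/93 - 1*(-3996) = 4552/93 + 3996 = 376180/93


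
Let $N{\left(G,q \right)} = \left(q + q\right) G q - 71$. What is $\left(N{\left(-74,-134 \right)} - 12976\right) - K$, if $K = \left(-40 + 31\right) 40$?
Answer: $-2670175$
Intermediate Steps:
$N{\left(G,q \right)} = -71 + 2 G q^{2}$ ($N{\left(G,q \right)} = 2 q G q - 71 = 2 G q q - 71 = 2 G q^{2} - 71 = -71 + 2 G q^{2}$)
$K = -360$ ($K = \left(-9\right) 40 = -360$)
$\left(N{\left(-74,-134 \right)} - 12976\right) - K = \left(\left(-71 + 2 \left(-74\right) \left(-134\right)^{2}\right) - 12976\right) - -360 = \left(\left(-71 + 2 \left(-74\right) 17956\right) - 12976\right) + 360 = \left(\left(-71 - 2657488\right) - 12976\right) + 360 = \left(-2657559 - 12976\right) + 360 = -2670535 + 360 = -2670175$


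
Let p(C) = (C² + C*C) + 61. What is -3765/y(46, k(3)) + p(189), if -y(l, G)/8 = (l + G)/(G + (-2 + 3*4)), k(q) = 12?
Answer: 16630111/232 ≈ 71682.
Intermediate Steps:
p(C) = 61 + 2*C² (p(C) = (C² + C²) + 61 = 2*C² + 61 = 61 + 2*C²)
y(l, G) = -8*(G + l)/(10 + G) (y(l, G) = -8*(l + G)/(G + (-2 + 3*4)) = -8*(G + l)/(G + (-2 + 12)) = -8*(G + l)/(G + 10) = -8*(G + l)/(10 + G))
-3765/y(46, k(3)) + p(189) = -3765*(10 + 12)/(8*(-1*12 - 1*46)) + (61 + 2*189²) = -3765*11/(4*(-12 - 46)) + (61 + 2*35721) = -3765/(8*(1/22)*(-58)) + (61 + 71442) = -3765/(-232/11) + 71503 = -3765*(-11/232) + 71503 = 41415/232 + 71503 = 16630111/232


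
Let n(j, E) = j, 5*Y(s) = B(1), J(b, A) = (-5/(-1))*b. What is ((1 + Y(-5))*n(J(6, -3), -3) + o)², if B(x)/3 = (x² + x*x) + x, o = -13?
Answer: 5041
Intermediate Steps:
B(x) = 3*x + 6*x² (B(x) = 3*((x² + x*x) + x) = 3*((x² + x²) + x) = 3*(2*x² + x) = 3*(x + 2*x²) = 3*x + 6*x²)
J(b, A) = 5*b (J(b, A) = (-5*(-1))*b = 5*b)
Y(s) = 9/5 (Y(s) = (3*1*(1 + 2*1))/5 = (3*1*(1 + 2))/5 = (3*1*3)/5 = (⅕)*9 = 9/5)
((1 + Y(-5))*n(J(6, -3), -3) + o)² = ((1 + 9/5)*(5*6) - 13)² = ((14/5)*30 - 13)² = (84 - 13)² = 71² = 5041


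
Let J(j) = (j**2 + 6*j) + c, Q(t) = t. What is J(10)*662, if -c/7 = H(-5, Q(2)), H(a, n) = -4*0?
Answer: 105920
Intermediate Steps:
H(a, n) = 0
c = 0 (c = -7*0 = 0)
J(j) = j**2 + 6*j (J(j) = (j**2 + 6*j) + 0 = j**2 + 6*j)
J(10)*662 = (10*(6 + 10))*662 = (10*16)*662 = 160*662 = 105920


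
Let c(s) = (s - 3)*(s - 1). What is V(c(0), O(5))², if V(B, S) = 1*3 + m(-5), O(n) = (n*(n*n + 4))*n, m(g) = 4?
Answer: 49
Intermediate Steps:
O(n) = n²*(4 + n²) (O(n) = (n*(n² + 4))*n = (n*(4 + n²))*n = n²*(4 + n²))
c(s) = (-1 + s)*(-3 + s) (c(s) = (-3 + s)*(-1 + s) = (-1 + s)*(-3 + s))
V(B, S) = 7 (V(B, S) = 1*3 + 4 = 3 + 4 = 7)
V(c(0), O(5))² = 7² = 49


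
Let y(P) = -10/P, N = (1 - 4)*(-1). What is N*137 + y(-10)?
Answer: 412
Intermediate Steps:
N = 3 (N = -3*(-1) = 3)
N*137 + y(-10) = 3*137 - 10/(-10) = 411 - 10*(-⅒) = 411 + 1 = 412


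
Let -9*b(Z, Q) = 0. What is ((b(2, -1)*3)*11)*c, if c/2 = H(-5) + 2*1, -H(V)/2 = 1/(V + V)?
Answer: 0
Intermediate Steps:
b(Z, Q) = 0 (b(Z, Q) = -⅑*0 = 0)
H(V) = -1/V (H(V) = -2/(V + V) = -2*1/(2*V) = -1/V)
c = 22/5 (c = 2*(-1/(-5) + 2*1) = 2*(-1*(-⅕) + 2) = 2*(⅕ + 2) = 2*(11/5) = 22/5 ≈ 4.4000)
((b(2, -1)*3)*11)*c = ((0*3)*11)*(22/5) = (0*11)*(22/5) = 0*(22/5) = 0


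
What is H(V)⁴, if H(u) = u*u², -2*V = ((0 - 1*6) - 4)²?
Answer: 244140625000000000000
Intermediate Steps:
V = -50 (V = -((0 - 1*6) - 4)²/2 = -((0 - 6) - 4)²/2 = -(-6 - 4)²/2 = -½*(-10)² = -½*100 = -50)
H(u) = u³
H(V)⁴ = ((-50)³)⁴ = (-125000)⁴ = 244140625000000000000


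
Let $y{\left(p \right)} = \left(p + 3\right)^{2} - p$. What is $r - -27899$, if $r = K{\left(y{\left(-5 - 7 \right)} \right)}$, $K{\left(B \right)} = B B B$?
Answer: $832256$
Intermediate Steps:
$y{\left(p \right)} = \left(3 + p\right)^{2} - p$
$K{\left(B \right)} = B^{3}$ ($K{\left(B \right)} = B^{2} B = B^{3}$)
$r = 804357$ ($r = \left(\left(3 - 12\right)^{2} - \left(-5 - 7\right)\right)^{3} = \left(\left(3 - 12\right)^{2} - -12\right)^{3} = \left(\left(-9\right)^{2} + 12\right)^{3} = \left(81 + 12\right)^{3} = 93^{3} = 804357$)
$r - -27899 = 804357 - -27899 = 804357 + 27899 = 832256$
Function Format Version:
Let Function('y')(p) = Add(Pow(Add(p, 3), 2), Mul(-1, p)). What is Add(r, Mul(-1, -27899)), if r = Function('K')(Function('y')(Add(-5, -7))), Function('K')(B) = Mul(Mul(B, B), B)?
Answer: 832256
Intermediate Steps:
Function('y')(p) = Add(Pow(Add(3, p), 2), Mul(-1, p))
Function('K')(B) = Pow(B, 3) (Function('K')(B) = Mul(Pow(B, 2), B) = Pow(B, 3))
r = 804357 (r = Pow(Add(Pow(Add(3, Add(-5, -7)), 2), Mul(-1, Add(-5, -7))), 3) = Pow(Add(Pow(Add(3, -12), 2), Mul(-1, -12)), 3) = Pow(Add(Pow(-9, 2), 12), 3) = Pow(Add(81, 12), 3) = Pow(93, 3) = 804357)
Add(r, Mul(-1, -27899)) = Add(804357, Mul(-1, -27899)) = Add(804357, 27899) = 832256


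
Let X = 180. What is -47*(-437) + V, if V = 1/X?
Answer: 3697021/180 ≈ 20539.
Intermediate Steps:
V = 1/180 ≈ 0.0055556
-47*(-437) + V = -47*(-437) + 1/180 = 20539 + 1/180 = 3697021/180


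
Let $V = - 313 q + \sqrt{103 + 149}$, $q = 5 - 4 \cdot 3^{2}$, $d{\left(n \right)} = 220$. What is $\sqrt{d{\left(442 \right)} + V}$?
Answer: $\sqrt{9923 + 6 \sqrt{7}} \approx 99.694$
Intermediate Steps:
$q = -31$ ($q = 5 - 36 = -31$)
$V = 9703 + 6 \sqrt{7}$ ($V = \left(-313\right) \left(-31\right) + \sqrt{103 + 149} = 9703 + \sqrt{252} = 9703 + 6 \sqrt{7} \approx 9718.9$)
$\sqrt{d{\left(442 \right)} + V} = \sqrt{220 + \left(9703 + 6 \sqrt{7}\right)} = \sqrt{9923 + 6 \sqrt{7}}$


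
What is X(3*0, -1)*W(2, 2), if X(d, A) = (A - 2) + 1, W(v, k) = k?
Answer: -4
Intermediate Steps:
X(d, A) = -1 + A (X(d, A) = (-2 + A) + 1 = -1 + A)
X(3*0, -1)*W(2, 2) = (-1 - 1)*2 = -2*2 = -4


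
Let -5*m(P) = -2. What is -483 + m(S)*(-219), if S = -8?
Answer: -2853/5 ≈ -570.60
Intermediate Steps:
m(P) = ⅖ (m(P) = -⅕*(-2) = ⅖)
-483 + m(S)*(-219) = -483 + (⅖)*(-219) = -483 - 438/5 = -2853/5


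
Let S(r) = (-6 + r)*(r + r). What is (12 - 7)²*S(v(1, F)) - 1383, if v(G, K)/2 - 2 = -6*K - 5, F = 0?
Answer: 2217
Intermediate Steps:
v(G, K) = -6 - 12*K (v(G, K) = 4 + 2*(-6*K - 5) = 4 + 2*(-5 - 6*K) = 4 + (-10 - 12*K) = -6 - 12*K)
S(r) = 2*r*(-6 + r) (S(r) = (-6 + r)*(2*r) = 2*r*(-6 + r))
(12 - 7)²*S(v(1, F)) - 1383 = (12 - 7)²*(2*(-6 - 12*0)*(-6 + (-6 - 12*0))) - 1383 = 5²*(2*(-6 + 0)*(-6 + (-6 + 0))) - 1383 = 25*(2*(-6)*(-6 - 6)) - 1383 = 25*(2*(-6)*(-12)) - 1383 = 25*144 - 1383 = 3600 - 1383 = 2217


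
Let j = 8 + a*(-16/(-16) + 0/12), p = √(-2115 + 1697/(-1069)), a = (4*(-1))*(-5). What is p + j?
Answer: 28 + 2*I*√604688402/1069 ≈ 28.0 + 46.006*I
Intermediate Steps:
a = 20 (a = -4*(-5) = 20)
p = 2*I*√604688402/1069 (p = √(-2115 + 1697*(-1/1069)) = √(-2115 - 1697/1069) = √(-2262632/1069) = 2*I*√604688402/1069 ≈ 46.006*I)
j = 28 (j = 8 + 20*(-16/(-16) + 0/12) = 8 + 20*(-16*(-1/16) + 0*(1/12)) = 8 + 20*(1 + 0) = 8 + 20*1 = 8 + 20 = 28)
p + j = 2*I*√604688402/1069 + 28 = 28 + 2*I*√604688402/1069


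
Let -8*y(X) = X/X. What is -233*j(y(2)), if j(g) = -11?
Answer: 2563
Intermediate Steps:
y(X) = -⅛ (y(X) = -X/(8*X) = -⅛*1 = -⅛)
-233*j(y(2)) = -233*(-11) = 2563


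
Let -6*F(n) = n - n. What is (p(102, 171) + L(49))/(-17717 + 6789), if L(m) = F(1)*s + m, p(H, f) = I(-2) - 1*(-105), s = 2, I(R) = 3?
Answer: -157/10928 ≈ -0.014367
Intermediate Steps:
F(n) = 0 (F(n) = -(n - n)/6 = -1/6*0 = 0)
p(H, f) = 108 (p(H, f) = 3 - 1*(-105) = 3 + 105 = 108)
L(m) = m (L(m) = 0*2 + m = 0 + m = m)
(p(102, 171) + L(49))/(-17717 + 6789) = (108 + 49)/(-17717 + 6789) = 157/(-10928) = 157*(-1/10928) = -157/10928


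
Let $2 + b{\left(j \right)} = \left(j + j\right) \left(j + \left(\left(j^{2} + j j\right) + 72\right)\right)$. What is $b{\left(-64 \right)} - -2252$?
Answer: $-1047350$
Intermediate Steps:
$b{\left(j \right)} = -2 + 2 j \left(72 + j + 2 j^{2}\right)$ ($b{\left(j \right)} = -2 + \left(j + j\right) \left(j + \left(\left(j^{2} + j j\right) + 72\right)\right) = -2 + 2 j \left(j + \left(\left(j^{2} + j^{2}\right) + 72\right)\right) = -2 + 2 j \left(j + \left(2 j^{2} + 72\right)\right) = -2 + 2 j \left(j + \left(72 + 2 j^{2}\right)\right) = -2 + 2 j \left(72 + j + 2 j^{2}\right)$)
$b{\left(-64 \right)} - -2252 = \left(-2 + 2 \left(-64\right)^{2} + 4 \left(-64\right)^{3} + 144 \left(-64\right)\right) - -2252 = \left(-2 + 2 \cdot 4096 + 4 \left(-262144\right) - 9216\right) + 2252 = \left(-2 + 8192 - 1048576 - 9216\right) + 2252 = -1049602 + 2252 = -1047350$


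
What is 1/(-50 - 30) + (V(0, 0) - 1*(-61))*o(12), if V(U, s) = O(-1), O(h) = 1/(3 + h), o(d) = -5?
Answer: -24601/80 ≈ -307.51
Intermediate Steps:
V(U, s) = ½ (V(U, s) = 1/(3 - 1) = 1/2 = ½)
1/(-50 - 30) + (V(0, 0) - 1*(-61))*o(12) = 1/(-50 - 30) + (½ - 1*(-61))*(-5) = 1/(-80) + (½ + 61)*(-5) = -1/80 + (123/2)*(-5) = -1/80 - 615/2 = -24601/80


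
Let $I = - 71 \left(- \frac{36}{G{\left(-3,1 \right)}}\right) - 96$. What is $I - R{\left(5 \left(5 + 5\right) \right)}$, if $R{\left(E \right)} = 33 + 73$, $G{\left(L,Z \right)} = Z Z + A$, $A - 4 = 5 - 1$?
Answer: $82$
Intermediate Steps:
$A = 8$ ($A = 4 + \left(5 - 1\right) = 4 + 4 = 8$)
$G{\left(L,Z \right)} = 8 + Z^{2}$ ($G{\left(L,Z \right)} = Z Z + 8 = Z^{2} + 8 = 8 + Z^{2}$)
$I = 188$ ($I = - 71 \left(- \frac{36}{8 + 1^{2}}\right) - 96 = - 71 \left(- \frac{36}{8 + 1}\right) - 96 = - 71 \left(- \frac{36}{9}\right) - 96 = - 71 \left(\left(-36\right) \frac{1}{9}\right) - 96 = \left(-71\right) \left(-4\right) - 96 = 284 - 96 = 188$)
$R{\left(E \right)} = 106$
$I - R{\left(5 \left(5 + 5\right) \right)} = 188 - 106 = 82$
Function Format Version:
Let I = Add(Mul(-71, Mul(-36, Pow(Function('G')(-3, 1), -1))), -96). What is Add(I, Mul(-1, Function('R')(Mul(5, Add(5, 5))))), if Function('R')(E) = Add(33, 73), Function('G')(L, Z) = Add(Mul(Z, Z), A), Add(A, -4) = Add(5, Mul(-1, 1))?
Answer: 82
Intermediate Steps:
A = 8 (A = Add(4, Add(5, Mul(-1, 1))) = Add(4, Add(5, -1)) = Add(4, 4) = 8)
Function('G')(L, Z) = Add(8, Pow(Z, 2)) (Function('G')(L, Z) = Add(Mul(Z, Z), 8) = Add(Pow(Z, 2), 8) = Add(8, Pow(Z, 2)))
I = 188 (I = Add(Mul(-71, Mul(-36, Pow(Add(8, Pow(1, 2)), -1))), -96) = Add(Mul(-71, Mul(-36, Pow(Add(8, 1), -1))), -96) = Add(Mul(-71, Mul(-36, Pow(9, -1))), -96) = Add(Mul(-71, Mul(-36, Rational(1, 9))), -96) = Add(Mul(-71, -4), -96) = Add(284, -96) = 188)
Function('R')(E) = 106
Add(I, Mul(-1, Function('R')(Mul(5, Add(5, 5))))) = Add(188, Mul(-1, 106)) = Add(188, -106) = 82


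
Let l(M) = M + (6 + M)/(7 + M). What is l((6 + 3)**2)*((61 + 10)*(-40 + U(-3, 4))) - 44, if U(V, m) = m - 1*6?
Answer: -10759501/44 ≈ -2.4453e+5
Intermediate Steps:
U(V, m) = -6 + m (U(V, m) = m - 6 = -6 + m)
l(M) = M + (6 + M)/(7 + M)
l((6 + 3)**2)*((61 + 10)*(-40 + U(-3, 4))) - 44 = ((6 + ((6 + 3)**2)**2 + 8*(6 + 3)**2)/(7 + (6 + 3)**2))*((61 + 10)*(-40 + (-6 + 4))) - 44 = ((6 + (9**2)**2 + 8*9**2)/(7 + 9**2))*(71*(-40 - 2)) - 44 = ((6 + 81**2 + 8*81)/(7 + 81))*(71*(-42)) - 44 = ((6 + 6561 + 648)/88)*(-2982) - 44 = ((1/88)*7215)*(-2982) - 44 = (7215/88)*(-2982) - 44 = -10757565/44 - 44 = -10759501/44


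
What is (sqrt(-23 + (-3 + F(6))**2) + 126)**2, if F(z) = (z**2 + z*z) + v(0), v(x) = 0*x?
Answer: (126 + sqrt(4738))**2 ≈ 37960.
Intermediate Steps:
v(x) = 0
F(z) = 2*z**2 (F(z) = (z**2 + z*z) + 0 = (z**2 + z**2) + 0 = 2*z**2 + 0 = 2*z**2)
(sqrt(-23 + (-3 + F(6))**2) + 126)**2 = (sqrt(-23 + (-3 + 2*6**2)**2) + 126)**2 = (sqrt(-23 + (-3 + 2*36)**2) + 126)**2 = (sqrt(-23 + (-3 + 72)**2) + 126)**2 = (sqrt(-23 + 69**2) + 126)**2 = (sqrt(-23 + 4761) + 126)**2 = (sqrt(4738) + 126)**2 = (126 + sqrt(4738))**2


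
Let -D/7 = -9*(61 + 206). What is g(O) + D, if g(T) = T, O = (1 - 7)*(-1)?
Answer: 16827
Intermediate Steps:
O = 6 (O = -6*(-1) = 6)
D = 16821 (D = -(-63)*(61 + 206) = -(-63)*267 = -7*(-2403) = 16821)
g(O) + D = 6 + 16821 = 16827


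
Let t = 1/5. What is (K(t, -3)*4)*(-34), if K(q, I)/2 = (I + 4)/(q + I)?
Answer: 680/7 ≈ 97.143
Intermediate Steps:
t = 1/5 ≈ 0.20000
K(q, I) = 2*(4 + I)/(I + q) (K(q, I) = 2*((I + 4)/(q + I)) = 2*((4 + I)/(I + q)) = 2*(4 + I)/(I + q))
(K(t, -3)*4)*(-34) = ((2*(4 - 3)/(-3 + 1/5))*4)*(-34) = ((2*1/(-14/5))*4)*(-34) = ((2*(-5/14)*1)*4)*(-34) = -5/7*4*(-34) = -20/7*(-34) = 680/7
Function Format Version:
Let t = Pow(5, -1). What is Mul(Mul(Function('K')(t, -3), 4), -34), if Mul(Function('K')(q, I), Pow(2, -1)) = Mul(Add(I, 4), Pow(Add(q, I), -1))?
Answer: Rational(680, 7) ≈ 97.143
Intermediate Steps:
t = Rational(1, 5) ≈ 0.20000
Function('K')(q, I) = Mul(2, Pow(Add(I, q), -1), Add(4, I)) (Function('K')(q, I) = Mul(2, Mul(Add(I, 4), Pow(Add(q, I), -1))) = Mul(2, Mul(Add(4, I), Pow(Add(I, q), -1))) = Mul(2, Mul(Pow(Add(I, q), -1), Add(4, I))) = Mul(2, Pow(Add(I, q), -1), Add(4, I)))
Mul(Mul(Function('K')(t, -3), 4), -34) = Mul(Mul(Mul(2, Pow(Add(-3, Rational(1, 5)), -1), Add(4, -3)), 4), -34) = Mul(Mul(Mul(2, Pow(Rational(-14, 5), -1), 1), 4), -34) = Mul(Mul(Mul(2, Rational(-5, 14), 1), 4), -34) = Mul(Mul(Rational(-5, 7), 4), -34) = Mul(Rational(-20, 7), -34) = Rational(680, 7)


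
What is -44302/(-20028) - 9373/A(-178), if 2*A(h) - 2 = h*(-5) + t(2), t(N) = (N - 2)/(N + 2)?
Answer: -20995469/1116561 ≈ -18.804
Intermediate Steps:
t(N) = (-2 + N)/(2 + N)
A(h) = 1 - 5*h/2 (A(h) = 1 + (h*(-5) + (-2 + 2)/(2 + 2))/2 = 1 + (-5*h + 0/4)/2 = 1 + (-5*h + (¼)*0)/2 = 1 + (-5*h + 0)/2 = 1 + (-5*h)/2 = 1 - 5*h/2)
-44302/(-20028) - 9373/A(-178) = -44302/(-20028) - 9373/(1 - 5/2*(-178)) = -44302*(-1/20028) - 9373/(1 + 445) = 22151/10014 - 9373/446 = -20995469/1116561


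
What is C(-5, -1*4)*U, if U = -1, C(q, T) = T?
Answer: 4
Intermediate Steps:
C(-5, -1*4)*U = -1*4*(-1) = -4*(-1) = 4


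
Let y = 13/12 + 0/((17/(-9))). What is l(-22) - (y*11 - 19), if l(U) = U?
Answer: -179/12 ≈ -14.917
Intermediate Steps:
y = 13/12 (y = 13*(1/12) + 0/((17*(-⅑))) = 13/12 + 0/(-17/9) = 13/12 + 0*(-9/17) = 13/12 + 0 = 13/12 ≈ 1.0833)
l(-22) - (y*11 - 19) = -22 - ((13/12)*11 - 19) = -22 - (143/12 - 19) = -22 - 1*(-85/12) = -22 + 85/12 = -179/12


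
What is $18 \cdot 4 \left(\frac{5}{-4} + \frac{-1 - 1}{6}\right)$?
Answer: $-114$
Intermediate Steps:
$18 \cdot 4 \left(\frac{5}{-4} + \frac{-1 - 1}{6}\right) = 72 \left(5 \left(- \frac{1}{4}\right) - \frac{1}{3}\right) = 72 \left(- \frac{5}{4} - \frac{1}{3}\right) = 72 \left(- \frac{19}{12}\right) = -114$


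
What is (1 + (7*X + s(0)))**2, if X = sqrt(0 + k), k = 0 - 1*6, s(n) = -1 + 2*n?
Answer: -294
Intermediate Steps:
k = -6 (k = 0 - 6 = -6)
X = I*sqrt(6) (X = sqrt(0 - 6) = sqrt(-6) = I*sqrt(6) ≈ 2.4495*I)
(1 + (7*X + s(0)))**2 = (1 + (7*(I*sqrt(6)) + (-1 + 2*0)))**2 = (1 + (7*I*sqrt(6) + (-1 + 0)))**2 = (1 + (7*I*sqrt(6) - 1))**2 = (1 + (-1 + 7*I*sqrt(6)))**2 = (7*I*sqrt(6))**2 = -294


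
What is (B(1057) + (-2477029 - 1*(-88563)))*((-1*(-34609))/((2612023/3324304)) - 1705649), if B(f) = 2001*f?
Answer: 1186634316280486519/2612023 ≈ 4.5430e+11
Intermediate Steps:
(B(1057) + (-2477029 - 1*(-88563)))*((-1*(-34609))/((2612023/3324304)) - 1705649) = (2001*1057 + (-2477029 - 1*(-88563)))*((-1*(-34609))/((2612023/3324304)) - 1705649) = (2115057 + (-2477029 + 88563))*(34609/((2612023*(1/3324304))) - 1705649) = (2115057 - 2388466)*(34609/(2612023/3324304) - 1705649) = -273409*(34609*(3324304/2612023) - 1705649) = -273409*(115050837136/2612023 - 1705649) = -273409*(-4340143580791/2612023) = 1186634316280486519/2612023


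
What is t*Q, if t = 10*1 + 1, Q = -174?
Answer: -1914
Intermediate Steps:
t = 11 (t = 10 + 1 = 11)
t*Q = 11*(-174) = -1914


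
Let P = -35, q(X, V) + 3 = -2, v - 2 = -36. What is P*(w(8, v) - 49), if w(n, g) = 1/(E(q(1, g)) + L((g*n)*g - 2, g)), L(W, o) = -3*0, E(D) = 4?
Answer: 6825/4 ≈ 1706.3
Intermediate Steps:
v = -34 (v = 2 - 36 = -34)
q(X, V) = -5 (q(X, V) = -3 - 2 = -5)
L(W, o) = 0
w(n, g) = ¼ (w(n, g) = 1/(4 + 0) = 1/4 = ¼)
P*(w(8, v) - 49) = -35*(¼ - 49) = -35*(-195/4) = 6825/4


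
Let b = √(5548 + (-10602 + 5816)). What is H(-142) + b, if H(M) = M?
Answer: -142 + √762 ≈ -114.40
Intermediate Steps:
b = √762 (b = √(5548 - 4786) = √762 ≈ 27.604)
H(-142) + b = -142 + √762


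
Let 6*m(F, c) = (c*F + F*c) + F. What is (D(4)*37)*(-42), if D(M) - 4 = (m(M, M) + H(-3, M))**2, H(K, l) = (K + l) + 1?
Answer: -105672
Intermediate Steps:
m(F, c) = F/6 + F*c/3 (m(F, c) = ((c*F + F*c) + F)/6 = ((F*c + F*c) + F)/6 = (2*F*c + F)/6 = (F + 2*F*c)/6 = F/6 + F*c/3)
H(K, l) = 1 + K + l
D(M) = 4 + (-2 + M + M*(1 + 2*M)/6)**2 (D(M) = 4 + (M*(1 + 2*M)/6 + (1 - 3 + M))**2 = 4 + (M*(1 + 2*M)/6 + (-2 + M))**2 = 4 + (-2 + M + M*(1 + 2*M)/6)**2)
(D(4)*37)*(-42) = ((4 + (-12 + 2*4**2 + 7*4)**2/36)*37)*(-42) = ((4 + (-12 + 2*16 + 28)**2/36)*37)*(-42) = ((4 + (-12 + 32 + 28)**2/36)*37)*(-42) = ((4 + (1/36)*48**2)*37)*(-42) = ((4 + (1/36)*2304)*37)*(-42) = ((4 + 64)*37)*(-42) = (68*37)*(-42) = 2516*(-42) = -105672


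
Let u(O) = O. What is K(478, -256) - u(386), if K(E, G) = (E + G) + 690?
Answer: 526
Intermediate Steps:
K(E, G) = 690 + E + G
K(478, -256) - u(386) = (690 + 478 - 256) - 1*386 = 912 - 386 = 526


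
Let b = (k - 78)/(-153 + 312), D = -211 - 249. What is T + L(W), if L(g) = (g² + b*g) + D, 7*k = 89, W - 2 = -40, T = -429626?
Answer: -477061180/1113 ≈ -4.2863e+5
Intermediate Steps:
W = -38 (W = 2 - 40 = -38)
k = 89/7 (k = (⅐)*89 = 89/7 ≈ 12.714)
D = -460
b = -457/1113 (b = (89/7 - 78)/(-153 + 312) = -457/7/159 = -457/7*1/159 = -457/1113 ≈ -0.41060)
L(g) = -460 + g² - 457*g/1113 (L(g) = (g² - 457*g/1113) - 460 = -460 + g² - 457*g/1113)
T + L(W) = -429626 + (-460 + (-38)² - 457/1113*(-38)) = -429626 + (-460 + 1444 + 17366/1113) = -429626 + 1112558/1113 = -477061180/1113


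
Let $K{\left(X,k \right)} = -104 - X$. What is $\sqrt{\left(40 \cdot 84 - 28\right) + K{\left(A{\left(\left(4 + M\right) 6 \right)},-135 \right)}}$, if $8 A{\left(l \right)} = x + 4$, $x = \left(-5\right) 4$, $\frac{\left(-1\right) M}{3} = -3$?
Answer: $\sqrt{3230} \approx 56.833$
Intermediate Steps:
$M = 9$ ($M = \left(-3\right) \left(-3\right) = 9$)
$x = -20$
$A{\left(l \right)} = -2$ ($A{\left(l \right)} = \frac{-20 + 4}{8} = \frac{1}{8} \left(-16\right) = -2$)
$\sqrt{\left(40 \cdot 84 - 28\right) + K{\left(A{\left(\left(4 + M\right) 6 \right)},-135 \right)}} = \sqrt{\left(40 \cdot 84 - 28\right) - 102} = \sqrt{\left(3360 - 28\right) + \left(-104 + 2\right)} = \sqrt{3332 - 102} = \sqrt{3230}$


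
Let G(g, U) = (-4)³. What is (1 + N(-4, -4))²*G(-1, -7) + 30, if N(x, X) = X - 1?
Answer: -994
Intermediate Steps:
N(x, X) = -1 + X
G(g, U) = -64
(1 + N(-4, -4))²*G(-1, -7) + 30 = (1 + (-1 - 4))²*(-64) + 30 = (1 - 5)²*(-64) + 30 = (-4)²*(-64) + 30 = 16*(-64) + 30 = -1024 + 30 = -994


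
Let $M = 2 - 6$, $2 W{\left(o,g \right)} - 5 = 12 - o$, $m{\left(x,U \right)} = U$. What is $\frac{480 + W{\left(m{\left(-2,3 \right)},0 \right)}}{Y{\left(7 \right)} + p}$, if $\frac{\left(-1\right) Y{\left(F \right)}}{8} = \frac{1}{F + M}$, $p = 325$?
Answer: $\frac{1461}{967} \approx 1.5109$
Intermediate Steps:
$W{\left(o,g \right)} = \frac{17}{2} - \frac{o}{2}$ ($W{\left(o,g \right)} = \frac{5}{2} + \frac{12 - o}{2} = \frac{5}{2} - \left(-6 + \frac{o}{2}\right) = \frac{17}{2} - \frac{o}{2}$)
$M = -4$ ($M = 2 - 6 = -4$)
$Y{\left(F \right)} = - \frac{8}{-4 + F}$ ($Y{\left(F \right)} = - \frac{8}{F - 4} = - \frac{8}{-4 + F}$)
$\frac{480 + W{\left(m{\left(-2,3 \right)},0 \right)}}{Y{\left(7 \right)} + p} = \frac{480 + \left(\frac{17}{2} - \frac{3}{2}\right)}{- \frac{8}{-4 + 7} + 325} = \frac{480 + \left(\frac{17}{2} - \frac{3}{2}\right)}{- \frac{8}{3} + 325} = \frac{480 + 7}{\left(-8\right) \frac{1}{3} + 325} = \frac{487}{- \frac{8}{3} + 325} = \frac{487}{\frac{967}{3}} = 487 \cdot \frac{3}{967} = \frac{1461}{967}$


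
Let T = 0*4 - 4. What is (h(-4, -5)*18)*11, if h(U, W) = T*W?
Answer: 3960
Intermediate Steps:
T = -4 (T = 0 - 4 = -4)
h(U, W) = -4*W
(h(-4, -5)*18)*11 = (-4*(-5)*18)*11 = (20*18)*11 = 360*11 = 3960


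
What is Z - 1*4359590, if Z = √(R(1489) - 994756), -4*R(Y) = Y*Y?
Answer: -4359590 + I*√6196145/2 ≈ -4.3596e+6 + 1244.6*I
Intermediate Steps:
R(Y) = -Y²/4 (R(Y) = -Y*Y/4 = -Y²/4)
Z = I*√6196145/2 (Z = √(-¼*1489² - 994756) = √(-¼*2217121 - 994756) = √(-2217121/4 - 994756) = √(-6196145/4) = I*√6196145/2 ≈ 1244.6*I)
Z - 1*4359590 = I*√6196145/2 - 1*4359590 = I*√6196145/2 - 4359590 = -4359590 + I*√6196145/2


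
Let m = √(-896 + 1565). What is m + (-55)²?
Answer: 3025 + √669 ≈ 3050.9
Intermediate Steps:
m = √669 ≈ 25.865
m + (-55)² = √669 + (-55)² = √669 + 3025 = 3025 + √669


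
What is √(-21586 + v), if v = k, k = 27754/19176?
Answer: I*√496065600327/4794 ≈ 146.92*I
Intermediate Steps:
k = 13877/9588 (k = 27754*(1/19176) = 13877/9588 ≈ 1.4473)
v = 13877/9588 ≈ 1.4473
√(-21586 + v) = √(-21586 + 13877/9588) = √(-206952691/9588) = I*√496065600327/4794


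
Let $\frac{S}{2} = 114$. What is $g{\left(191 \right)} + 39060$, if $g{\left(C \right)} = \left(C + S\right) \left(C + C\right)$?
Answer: $199118$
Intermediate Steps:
$S = 228$ ($S = 2 \cdot 114 = 228$)
$g{\left(C \right)} = 2 C \left(228 + C\right)$ ($g{\left(C \right)} = \left(C + 228\right) \left(C + C\right) = \left(228 + C\right) 2 C = 2 C \left(228 + C\right)$)
$g{\left(191 \right)} + 39060 = 2 \cdot 191 \left(228 + 191\right) + 39060 = 2 \cdot 191 \cdot 419 + 39060 = 160058 + 39060 = 199118$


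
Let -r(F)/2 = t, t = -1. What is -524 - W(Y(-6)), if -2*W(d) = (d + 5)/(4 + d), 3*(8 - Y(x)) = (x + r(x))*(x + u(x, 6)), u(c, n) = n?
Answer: -12563/24 ≈ -523.46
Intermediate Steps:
r(F) = 2 (r(F) = -2*(-1) = 2)
Y(x) = 8 - (2 + x)*(6 + x)/3 (Y(x) = 8 - (x + 2)*(x + 6)/3 = 8 - (2 + x)*(6 + x)/3)
W(d) = -(5 + d)/(2*(4 + d)) (W(d) = -(d + 5)/(2*(4 + d)) = -(5 + d)/(2*(4 + d)))
-524 - W(Y(-6)) = -524 - (-5 - (4 - 8/3*(-6) - 1/3*(-6)**2))/(2*(4 + (4 - 8/3*(-6) - 1/3*(-6)**2))) = -524 - (-5 - (4 + 16 - 1/3*36))/(2*(4 + (4 + 16 - 1/3*36))) = -524 - (-5 - (4 + 16 - 12))/(2*(4 + (4 + 16 - 12))) = -524 - (-5 - 1*8)/(2*(4 + 8)) = -524 - (-5 - 8)/(2*12) = -524 - (-13)/(2*12) = -524 - 1*(-13/24) = -524 + 13/24 = -12563/24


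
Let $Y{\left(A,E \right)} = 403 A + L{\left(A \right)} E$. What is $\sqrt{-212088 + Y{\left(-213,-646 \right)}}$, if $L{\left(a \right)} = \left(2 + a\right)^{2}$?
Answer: $i \sqrt{29058493} \approx 5390.6 i$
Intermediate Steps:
$Y{\left(A,E \right)} = 403 A + E \left(2 + A\right)^{2}$ ($Y{\left(A,E \right)} = 403 A + \left(2 + A\right)^{2} E = 403 A + E \left(2 + A\right)^{2}$)
$\sqrt{-212088 + Y{\left(-213,-646 \right)}} = \sqrt{-212088 + \left(403 \left(-213\right) - 646 \left(2 - 213\right)^{2}\right)} = \sqrt{-212088 - \left(85839 + 646 \left(-211\right)^{2}\right)} = \sqrt{-212088 - 28846405} = \sqrt{-29058493} = i \sqrt{29058493}$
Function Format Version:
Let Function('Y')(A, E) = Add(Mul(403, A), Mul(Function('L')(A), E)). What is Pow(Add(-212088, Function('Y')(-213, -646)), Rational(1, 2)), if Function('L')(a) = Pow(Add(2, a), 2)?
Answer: Mul(I, Pow(29058493, Rational(1, 2))) ≈ Mul(5390.6, I)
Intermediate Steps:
Function('Y')(A, E) = Add(Mul(403, A), Mul(E, Pow(Add(2, A), 2))) (Function('Y')(A, E) = Add(Mul(403, A), Mul(Pow(Add(2, A), 2), E)) = Add(Mul(403, A), Mul(E, Pow(Add(2, A), 2))))
Pow(Add(-212088, Function('Y')(-213, -646)), Rational(1, 2)) = Pow(Add(-212088, Add(Mul(403, -213), Mul(-646, Pow(Add(2, -213), 2)))), Rational(1, 2)) = Pow(Add(-212088, Add(-85839, Mul(-646, Pow(-211, 2)))), Rational(1, 2)) = Pow(Add(-212088, Add(-85839, Mul(-646, 44521))), Rational(1, 2)) = Pow(Add(-212088, Add(-85839, -28760566)), Rational(1, 2)) = Pow(Add(-212088, -28846405), Rational(1, 2)) = Pow(-29058493, Rational(1, 2)) = Mul(I, Pow(29058493, Rational(1, 2)))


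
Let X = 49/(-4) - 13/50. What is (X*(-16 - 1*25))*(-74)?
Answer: -1897767/50 ≈ -37955.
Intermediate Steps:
X = -1251/100 (X = 49*(-¼) - 13*1/50 = -49/4 - 13/50 = -1251/100 ≈ -12.510)
(X*(-16 - 1*25))*(-74) = -1251*(-16 - 1*25)/100*(-74) = -1251*(-16 - 25)/100*(-74) = -1251/100*(-41)*(-74) = (51291/100)*(-74) = -1897767/50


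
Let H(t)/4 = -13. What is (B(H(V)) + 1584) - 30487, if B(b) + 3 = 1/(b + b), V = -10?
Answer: -3006225/104 ≈ -28906.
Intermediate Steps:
H(t) = -52 (H(t) = 4*(-13) = -52)
B(b) = -3 + 1/(2*b) (B(b) = -3 + 1/(b + b) = -3 + 1/(2*b))
(B(H(V)) + 1584) - 30487 = ((-3 + (1/2)/(-52)) + 1584) - 30487 = ((-3 + (1/2)*(-1/52)) + 1584) - 30487 = ((-3 - 1/104) + 1584) - 30487 = (-313/104 + 1584) - 30487 = 164423/104 - 30487 = -3006225/104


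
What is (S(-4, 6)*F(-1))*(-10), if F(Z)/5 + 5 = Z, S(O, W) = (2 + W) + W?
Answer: 4200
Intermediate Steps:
S(O, W) = 2 + 2*W
F(Z) = -25 + 5*Z
(S(-4, 6)*F(-1))*(-10) = ((2 + 2*6)*(-25 + 5*(-1)))*(-10) = ((2 + 12)*(-25 - 5))*(-10) = (14*(-30))*(-10) = -420*(-10) = 4200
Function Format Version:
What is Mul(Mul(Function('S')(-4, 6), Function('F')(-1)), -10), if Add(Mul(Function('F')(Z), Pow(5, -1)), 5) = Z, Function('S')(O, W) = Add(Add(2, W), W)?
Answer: 4200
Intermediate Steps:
Function('S')(O, W) = Add(2, Mul(2, W))
Function('F')(Z) = Add(-25, Mul(5, Z))
Mul(Mul(Function('S')(-4, 6), Function('F')(-1)), -10) = Mul(Mul(Add(2, Mul(2, 6)), Add(-25, Mul(5, -1))), -10) = Mul(Mul(Add(2, 12), Add(-25, -5)), -10) = Mul(Mul(14, -30), -10) = Mul(-420, -10) = 4200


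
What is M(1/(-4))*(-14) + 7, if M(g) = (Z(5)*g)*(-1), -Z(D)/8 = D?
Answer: 147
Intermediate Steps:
Z(D) = -8*D
M(g) = 40*g (M(g) = ((-8*5)*g)*(-1) = -40*g*(-1) = 40*g)
M(1/(-4))*(-14) + 7 = (40*(1/(-4)))*(-14) + 7 = (40*(1*(-¼)))*(-14) + 7 = (40*(-¼))*(-14) + 7 = -10*(-14) + 7 = 140 + 7 = 147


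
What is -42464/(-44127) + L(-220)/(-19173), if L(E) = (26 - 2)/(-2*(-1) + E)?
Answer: 29581405724/30739706613 ≈ 0.96232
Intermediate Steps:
L(E) = 24/(2 + E)
-42464/(-44127) + L(-220)/(-19173) = -42464/(-44127) + (24/(2 - 220))/(-19173) = -42464*(-1/44127) + (24/(-218))*(-1/19173) = 42464/44127 + (24*(-1/218))*(-1/19173) = 42464/44127 - 12/109*(-1/19173) = 42464/44127 + 4/696619 = 29581405724/30739706613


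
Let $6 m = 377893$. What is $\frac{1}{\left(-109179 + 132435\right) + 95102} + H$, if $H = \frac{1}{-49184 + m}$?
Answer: $\frac{792937}{9798740462} \approx 8.0922 \cdot 10^{-5}$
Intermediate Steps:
$m = \frac{377893}{6}$ ($m = \frac{1}{6} \cdot 377893 = \frac{377893}{6} \approx 62982.0$)
$H = \frac{6}{82789}$ ($H = \frac{1}{-49184 + \frac{377893}{6}} = \frac{1}{\frac{82789}{6}} = \frac{6}{82789} \approx 7.2473 \cdot 10^{-5}$)
$\frac{1}{\left(-109179 + 132435\right) + 95102} + H = \frac{1}{\left(-109179 + 132435\right) + 95102} + \frac{6}{82789} = \frac{1}{23256 + 95102} + \frac{6}{82789} = \frac{1}{118358} + \frac{6}{82789} = \frac{792937}{9798740462}$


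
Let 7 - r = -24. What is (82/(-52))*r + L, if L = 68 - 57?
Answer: -985/26 ≈ -37.885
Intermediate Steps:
r = 31 (r = 7 - 1*(-24) = 7 + 24 = 31)
L = 11
(82/(-52))*r + L = (82/(-52))*31 + 11 = (82*(-1/52))*31 + 11 = -41/26*31 + 11 = -1271/26 + 11 = -985/26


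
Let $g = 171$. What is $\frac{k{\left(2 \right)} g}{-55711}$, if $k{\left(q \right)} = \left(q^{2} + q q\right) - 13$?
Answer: $\frac{855}{55711} \approx 0.015347$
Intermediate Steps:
$k{\left(q \right)} = -13 + 2 q^{2}$ ($k{\left(q \right)} = \left(q^{2} + q^{2}\right) - 13 = 2 q^{2} - 13 = -13 + 2 q^{2}$)
$\frac{k{\left(2 \right)} g}{-55711} = \frac{\left(-13 + 2 \cdot 2^{2}\right) 171}{-55711} = \left(-13 + 2 \cdot 4\right) 171 \left(- \frac{1}{55711}\right) = \left(-13 + 8\right) 171 \left(- \frac{1}{55711}\right) = \left(-5\right) 171 \left(- \frac{1}{55711}\right) = \left(-855\right) \left(- \frac{1}{55711}\right) = \frac{855}{55711}$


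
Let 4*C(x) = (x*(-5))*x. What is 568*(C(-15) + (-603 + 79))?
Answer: -457382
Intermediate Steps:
C(x) = -5*x**2/4 (C(x) = ((x*(-5))*x)/4 = ((-5*x)*x)/4 = (-5*x**2)/4 = -5*x**2/4)
568*(C(-15) + (-603 + 79)) = 568*(-5/4*(-15)**2 + (-603 + 79)) = 568*(-5/4*225 - 524) = 568*(-1125/4 - 524) = 568*(-3221/4) = -457382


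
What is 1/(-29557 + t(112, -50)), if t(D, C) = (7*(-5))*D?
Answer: -1/33477 ≈ -2.9871e-5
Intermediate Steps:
t(D, C) = -35*D
1/(-29557 + t(112, -50)) = 1/(-29557 - 35*112) = 1/(-29557 - 3920) = 1/(-33477) = -1/33477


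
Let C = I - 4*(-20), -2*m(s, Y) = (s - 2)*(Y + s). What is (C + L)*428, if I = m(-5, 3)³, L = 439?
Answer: 75328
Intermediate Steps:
m(s, Y) = -(-2 + s)*(Y + s)/2 (m(s, Y) = -(s - 2)*(Y + s)/2 = -(-2 + s)*(Y + s)/2)
I = -343 (I = (3 - 5 - ½*(-5)² - ½*3*(-5))³ = (3 - 5 - ½*25 + 15/2)³ = (3 - 5 - 25/2 + 15/2)³ = (-7)³ = -343)
C = -263 (C = -343 - 4*(-20) = -343 - 1*(-80) = -343 + 80 = -263)
(C + L)*428 = (-263 + 439)*428 = 176*428 = 75328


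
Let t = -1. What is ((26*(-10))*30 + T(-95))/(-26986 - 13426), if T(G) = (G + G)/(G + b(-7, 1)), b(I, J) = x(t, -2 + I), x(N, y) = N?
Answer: 374305/1939776 ≈ 0.19296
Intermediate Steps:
b(I, J) = -1
T(G) = 2*G/(-1 + G) (T(G) = (G + G)/(G - 1) = (2*G)/(-1 + G) = 2*G/(-1 + G))
((26*(-10))*30 + T(-95))/(-26986 - 13426) = ((26*(-10))*30 + 2*(-95)/(-1 - 95))/(-26986 - 13426) = (-260*30 + 2*(-95)/(-96))/(-40412) = (-7800 + 2*(-95)*(-1/96))*(-1/40412) = (-7800 + 95/48)*(-1/40412) = -374305/48*(-1/40412) = 374305/1939776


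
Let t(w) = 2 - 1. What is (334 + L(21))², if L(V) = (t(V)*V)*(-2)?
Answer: 85264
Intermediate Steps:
t(w) = 1
L(V) = -2*V (L(V) = (1*V)*(-2) = V*(-2) = -2*V)
(334 + L(21))² = (334 - 2*21)² = (334 - 42)² = 292² = 85264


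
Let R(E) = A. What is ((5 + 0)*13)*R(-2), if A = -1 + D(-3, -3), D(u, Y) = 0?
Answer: -65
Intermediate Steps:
A = -1 (A = -1 + 0 = -1)
R(E) = -1
((5 + 0)*13)*R(-2) = ((5 + 0)*13)*(-1) = (5*13)*(-1) = 65*(-1) = -65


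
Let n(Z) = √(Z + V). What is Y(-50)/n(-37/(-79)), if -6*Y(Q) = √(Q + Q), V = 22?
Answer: -I*√5609/213 ≈ -0.35161*I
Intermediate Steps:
Y(Q) = -√2*√Q/6 (Y(Q) = -√(Q + Q)/6 = -√2*√Q/6)
n(Z) = √(22 + Z) (n(Z) = √(Z + 22) = √(22 + Z))
Y(-50)/n(-37/(-79)) = (-√2*√(-50)/6)/(√(22 - 37/(-79))) = (-√2*5*I*√2/6)/(√(22 - 37*(-1/79))) = (-5*I/3)/(√(22 + 37/79)) = (-5*I/3)/(√(1775/79)) = (-5*I/3)/((5*√5609/79)) = (-5*I/3)*(√5609/355) = -I*√5609/213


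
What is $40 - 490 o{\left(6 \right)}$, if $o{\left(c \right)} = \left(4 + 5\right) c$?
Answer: $-26420$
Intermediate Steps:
$o{\left(c \right)} = 9 c$
$40 - 490 o{\left(6 \right)} = 40 - 490 \cdot 9 \cdot 6 = 40 - 26460 = -26420$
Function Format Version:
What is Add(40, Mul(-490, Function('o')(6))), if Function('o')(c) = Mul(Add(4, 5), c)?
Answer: -26420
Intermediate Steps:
Function('o')(c) = Mul(9, c)
Add(40, Mul(-490, Function('o')(6))) = Add(40, Mul(-490, Mul(9, 6))) = Add(40, Mul(-490, 54)) = Add(40, -26460) = -26420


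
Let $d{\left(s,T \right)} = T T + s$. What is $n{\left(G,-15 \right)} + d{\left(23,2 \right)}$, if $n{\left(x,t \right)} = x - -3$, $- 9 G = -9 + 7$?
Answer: $\frac{272}{9} \approx 30.222$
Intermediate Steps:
$d{\left(s,T \right)} = s + T^{2}$ ($d{\left(s,T \right)} = T^{2} + s = s + T^{2}$)
$G = \frac{2}{9}$ ($G = - \frac{-9 + 7}{9} = \left(- \frac{1}{9}\right) \left(-2\right) = \frac{2}{9} \approx 0.22222$)
$n{\left(x,t \right)} = 3 + x$ ($n{\left(x,t \right)} = x + 3 = 3 + x$)
$n{\left(G,-15 \right)} + d{\left(23,2 \right)} = \left(3 + \frac{2}{9}\right) + \left(23 + 2^{2}\right) = \frac{29}{9} + \left(23 + 4\right) = \frac{29}{9} + 27 = \frac{272}{9}$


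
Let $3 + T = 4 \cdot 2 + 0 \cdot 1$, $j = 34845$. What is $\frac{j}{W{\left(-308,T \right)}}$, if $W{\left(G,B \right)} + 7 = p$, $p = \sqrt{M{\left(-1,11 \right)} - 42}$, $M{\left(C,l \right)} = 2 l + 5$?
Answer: $- \frac{243915}{64} - \frac{34845 i \sqrt{15}}{64} \approx -3811.2 - 2108.7 i$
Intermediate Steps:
$M{\left(C,l \right)} = 5 + 2 l$
$T = 5$ ($T = -3 + \left(4 \cdot 2 + 0 \cdot 1\right) = -3 + \left(8 + 0\right) = -3 + 8 = 5$)
$p = i \sqrt{15}$ ($p = \sqrt{\left(5 + 2 \cdot 11\right) - 42} = \sqrt{\left(5 + 22\right) - 42} = \sqrt{27 - 42} = \sqrt{-15} = i \sqrt{15} \approx 3.873 i$)
$W{\left(G,B \right)} = -7 + i \sqrt{15}$
$\frac{j}{W{\left(-308,T \right)}} = \frac{34845}{-7 + i \sqrt{15}}$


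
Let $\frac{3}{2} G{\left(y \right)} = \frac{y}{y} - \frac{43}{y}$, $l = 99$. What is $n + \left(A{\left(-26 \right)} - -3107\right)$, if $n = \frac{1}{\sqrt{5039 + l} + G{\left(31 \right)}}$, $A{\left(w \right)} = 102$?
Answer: $\frac{7922305517}{2468777} + \frac{961 \sqrt{5138}}{4937554} \approx 3209.0$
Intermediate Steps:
$G{\left(y \right)} = \frac{2}{3} - \frac{86}{3 y}$ ($G{\left(y \right)} = \frac{2 \left(\frac{y}{y} - \frac{43}{y}\right)}{3} = \frac{2 \left(1 - \frac{43}{y}\right)}{3} = \frac{2}{3} - \frac{86}{3 y}$)
$n = \frac{1}{- \frac{8}{31} + \sqrt{5138}}$ ($n = \frac{1}{\sqrt{5039 + 99} + \frac{2 \left(-43 + 31\right)}{3 \cdot 31}} = \frac{1}{\sqrt{5138} + \frac{2}{3} \cdot \frac{1}{31} \left(-12\right)} = \frac{1}{\sqrt{5138} - \frac{8}{31}} = \frac{1}{- \frac{8}{31} + \sqrt{5138}} \approx 0.014001$)
$n + \left(A{\left(-26 \right)} - -3107\right) = \left(\frac{124}{2468777} + \frac{961 \sqrt{5138}}{4937554}\right) + \left(102 - -3107\right) = \left(\frac{124}{2468777} + \frac{961 \sqrt{5138}}{4937554}\right) + \left(102 + 3107\right) = \left(\frac{124}{2468777} + \frac{961 \sqrt{5138}}{4937554}\right) + 3209 = \frac{7922305517}{2468777} + \frac{961 \sqrt{5138}}{4937554}$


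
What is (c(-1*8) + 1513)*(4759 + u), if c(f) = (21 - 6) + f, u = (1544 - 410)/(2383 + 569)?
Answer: 296604820/41 ≈ 7.2343e+6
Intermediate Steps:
u = 63/164 (u = 1134/2952 = 1134*(1/2952) = 63/164 ≈ 0.38415)
c(f) = 15 + f
(c(-1*8) + 1513)*(4759 + u) = ((15 - 1*8) + 1513)*(4759 + 63/164) = ((15 - 8) + 1513)*(780539/164) = (7 + 1513)*(780539/164) = 1520*(780539/164) = 296604820/41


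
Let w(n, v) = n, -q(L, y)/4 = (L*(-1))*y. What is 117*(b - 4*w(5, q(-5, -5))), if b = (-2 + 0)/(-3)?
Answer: -2262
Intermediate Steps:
q(L, y) = 4*L*y (q(L, y) = -4*L*(-1)*y = -4*(-L)*y = -(-4)*L*y = 4*L*y)
b = ⅔ (b = -2*(-⅓) = ⅔ ≈ 0.66667)
117*(b - 4*w(5, q(-5, -5))) = 117*(⅔ - 4*5) = 117*(⅔ - 20) = 117*(-58/3) = -2262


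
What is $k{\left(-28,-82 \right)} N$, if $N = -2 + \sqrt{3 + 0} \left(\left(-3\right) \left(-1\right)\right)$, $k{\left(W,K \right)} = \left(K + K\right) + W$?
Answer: $384 - 576 \sqrt{3} \approx -613.66$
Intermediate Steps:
$k{\left(W,K \right)} = W + 2 K$ ($k{\left(W,K \right)} = 2 K + W = W + 2 K$)
$N = -2 + 3 \sqrt{3}$ ($N = -2 + \sqrt{3} \cdot 3 = -2 + 3 \sqrt{3} \approx 3.1962$)
$k{\left(-28,-82 \right)} N = \left(-28 + 2 \left(-82\right)\right) \left(-2 + 3 \sqrt{3}\right) = \left(-28 - 164\right) \left(-2 + 3 \sqrt{3}\right) = - 192 \left(-2 + 3 \sqrt{3}\right) = 384 - 576 \sqrt{3}$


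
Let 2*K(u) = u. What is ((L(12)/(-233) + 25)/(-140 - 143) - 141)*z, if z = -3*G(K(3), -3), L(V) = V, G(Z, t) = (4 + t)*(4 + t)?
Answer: 27909636/65939 ≈ 423.26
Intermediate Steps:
K(u) = u/2
G(Z, t) = (4 + t)**2
z = -3 (z = -3*(4 - 3)**2 = -3*1**2 = -3*1 = -3)
((L(12)/(-233) + 25)/(-140 - 143) - 141)*z = ((12/(-233) + 25)/(-140 - 143) - 141)*(-3) = ((12*(-1/233) + 25)/(-283) - 141)*(-3) = ((-12/233 + 25)*(-1/283) - 141)*(-3) = ((5813/233)*(-1/283) - 141)*(-3) = (-5813/65939 - 141)*(-3) = -9303212/65939*(-3) = 27909636/65939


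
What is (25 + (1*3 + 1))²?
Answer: 841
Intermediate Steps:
(25 + (1*3 + 1))² = (25 + (3 + 1))² = (25 + 4)² = 29² = 841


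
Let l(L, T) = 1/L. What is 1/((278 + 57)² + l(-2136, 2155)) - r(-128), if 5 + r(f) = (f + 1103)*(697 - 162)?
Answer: -125038885888244/239712599 ≈ -5.2162e+5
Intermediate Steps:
r(f) = 590100 + 535*f (r(f) = -5 + (f + 1103)*(697 - 162) = -5 + (1103 + f)*535 = -5 + (590105 + 535*f) = 590100 + 535*f)
1/((278 + 57)² + l(-2136, 2155)) - r(-128) = 1/((278 + 57)² + 1/(-2136)) - (590100 + 535*(-128)) = 1/(335² - 1/2136) - (590100 - 68480) = 1/(112225 - 1/2136) - 1*521620 = 1/(239712599/2136) - 521620 = 2136/239712599 - 521620 = -125038885888244/239712599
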